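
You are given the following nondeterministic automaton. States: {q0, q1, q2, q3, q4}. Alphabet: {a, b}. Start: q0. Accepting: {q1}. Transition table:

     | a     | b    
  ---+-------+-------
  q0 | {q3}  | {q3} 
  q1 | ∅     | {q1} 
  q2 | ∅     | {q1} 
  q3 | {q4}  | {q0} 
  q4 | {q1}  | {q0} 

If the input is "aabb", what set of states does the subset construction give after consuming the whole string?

{q3}

Start in {q0}.
Read 'a': {q0} → {q3}.
Read 'a': {q3} → {q4}.
Read 'b': {q4} → {q0}.
Read 'b': {q0} → {q3}.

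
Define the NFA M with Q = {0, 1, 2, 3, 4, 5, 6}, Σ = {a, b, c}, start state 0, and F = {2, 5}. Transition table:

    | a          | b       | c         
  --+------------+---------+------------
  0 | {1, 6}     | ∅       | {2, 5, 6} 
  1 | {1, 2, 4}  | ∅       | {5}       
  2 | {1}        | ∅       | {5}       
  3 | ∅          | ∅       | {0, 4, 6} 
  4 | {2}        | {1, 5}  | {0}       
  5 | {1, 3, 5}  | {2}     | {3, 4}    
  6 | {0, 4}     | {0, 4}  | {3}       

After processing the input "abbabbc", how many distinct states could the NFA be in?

1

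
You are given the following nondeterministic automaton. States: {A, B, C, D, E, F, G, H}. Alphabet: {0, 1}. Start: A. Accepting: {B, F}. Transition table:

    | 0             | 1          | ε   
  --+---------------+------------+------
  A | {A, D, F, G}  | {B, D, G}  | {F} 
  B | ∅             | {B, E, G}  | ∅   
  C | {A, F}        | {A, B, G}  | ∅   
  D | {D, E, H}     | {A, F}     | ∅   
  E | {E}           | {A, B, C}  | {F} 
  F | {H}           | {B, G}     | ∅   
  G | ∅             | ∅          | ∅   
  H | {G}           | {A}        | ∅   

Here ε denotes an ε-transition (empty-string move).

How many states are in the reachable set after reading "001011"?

Start: ε-closure({A}) = {A, F}.
Read '0': A→{A, D, F, G}, F→{H}; now {A, D, F, G, H}.
Read '0': A→{A, D, F, G}, D→{D, E, H}, F→{H}, G→∅, H→{G}; now {A, D, E, F, G, H}.
Read '1': A→{B, D, G}, D→{A, F}, E→{A, B, C}, F→{B, G}, G→∅, H→{A}; now {A, B, C, D, F, G}.
Read '0': A→{A, D, F, G}, B→∅, C→{A, F}, D→{D, E, H}, F→{H}, G→∅; now {A, D, E, F, G, H}.
Read '1': A→{B, D, G}, D→{A, F}, E→{A, B, C}, F→{B, G}, G→∅, H→{A}; now {A, B, C, D, F, G}.
Read '1': A→{B, D, G}, B→{B, E, G}, C→{A, B, G}, D→{A, F}, F→{B, G}, G→∅; now {A, B, D, E, F, G}.
That set has 6 states.

6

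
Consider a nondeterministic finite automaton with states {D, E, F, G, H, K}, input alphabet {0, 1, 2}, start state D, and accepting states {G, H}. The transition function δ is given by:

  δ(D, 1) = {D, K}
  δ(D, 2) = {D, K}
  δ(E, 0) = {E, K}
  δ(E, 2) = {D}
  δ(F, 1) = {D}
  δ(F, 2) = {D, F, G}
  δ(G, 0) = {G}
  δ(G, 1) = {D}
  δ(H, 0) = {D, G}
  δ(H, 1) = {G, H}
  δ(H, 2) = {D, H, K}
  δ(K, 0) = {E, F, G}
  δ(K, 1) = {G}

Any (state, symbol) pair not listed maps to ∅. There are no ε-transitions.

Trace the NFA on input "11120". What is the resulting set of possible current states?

{E, F, G}

Start in {D}.
Read '1': {D} → {D, K}.
Read '1': {D, K} → {D, G, K}.
Read '1': {D, G, K} → {D, G, K}.
Read '2': {D, G, K} → {D, K}.
Read '0': {D, K} → {E, F, G}.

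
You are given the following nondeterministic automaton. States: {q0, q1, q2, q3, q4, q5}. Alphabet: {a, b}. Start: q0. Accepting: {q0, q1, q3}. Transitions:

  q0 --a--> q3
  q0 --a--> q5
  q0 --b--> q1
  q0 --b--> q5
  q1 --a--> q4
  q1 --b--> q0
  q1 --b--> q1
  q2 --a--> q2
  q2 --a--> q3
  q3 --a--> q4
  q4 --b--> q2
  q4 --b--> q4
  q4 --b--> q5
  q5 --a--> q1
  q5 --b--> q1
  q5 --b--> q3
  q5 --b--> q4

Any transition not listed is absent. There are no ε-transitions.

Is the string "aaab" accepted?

No

Start in {q0}.
Read 'a': {q0} → {q3, q5}.
Read 'a': {q3, q5} → {q1, q4}.
Read 'a': {q1, q4} → {q4}.
Read 'b': {q4} → {q2, q4, q5}.
The final set {q2, q4, q5} contains no accepting state.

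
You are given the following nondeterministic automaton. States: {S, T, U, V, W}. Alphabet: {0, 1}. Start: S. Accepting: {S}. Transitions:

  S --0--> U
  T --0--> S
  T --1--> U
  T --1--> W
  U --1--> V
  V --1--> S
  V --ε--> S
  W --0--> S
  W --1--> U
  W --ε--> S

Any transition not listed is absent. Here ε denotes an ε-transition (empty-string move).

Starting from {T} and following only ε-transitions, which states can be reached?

{T}

Begin with {T}.
No ε-moves leave this set, so the closure equals the set itself.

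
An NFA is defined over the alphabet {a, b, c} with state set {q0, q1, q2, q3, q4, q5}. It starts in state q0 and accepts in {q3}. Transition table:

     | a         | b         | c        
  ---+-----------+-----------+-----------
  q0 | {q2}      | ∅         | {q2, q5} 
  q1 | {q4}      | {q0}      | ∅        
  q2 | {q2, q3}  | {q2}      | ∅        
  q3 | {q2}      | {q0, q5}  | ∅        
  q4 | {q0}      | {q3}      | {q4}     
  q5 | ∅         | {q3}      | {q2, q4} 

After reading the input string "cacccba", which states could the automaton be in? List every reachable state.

∅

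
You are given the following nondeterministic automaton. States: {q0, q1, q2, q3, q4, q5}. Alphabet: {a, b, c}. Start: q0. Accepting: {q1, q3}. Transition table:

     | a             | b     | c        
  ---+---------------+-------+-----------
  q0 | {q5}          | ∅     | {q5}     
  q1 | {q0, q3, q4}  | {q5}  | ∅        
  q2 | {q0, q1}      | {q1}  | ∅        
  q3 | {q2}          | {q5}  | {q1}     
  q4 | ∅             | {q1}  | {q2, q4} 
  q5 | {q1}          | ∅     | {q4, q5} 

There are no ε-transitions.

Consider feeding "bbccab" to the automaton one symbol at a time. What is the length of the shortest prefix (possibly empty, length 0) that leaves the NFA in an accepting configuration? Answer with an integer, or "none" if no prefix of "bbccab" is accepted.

none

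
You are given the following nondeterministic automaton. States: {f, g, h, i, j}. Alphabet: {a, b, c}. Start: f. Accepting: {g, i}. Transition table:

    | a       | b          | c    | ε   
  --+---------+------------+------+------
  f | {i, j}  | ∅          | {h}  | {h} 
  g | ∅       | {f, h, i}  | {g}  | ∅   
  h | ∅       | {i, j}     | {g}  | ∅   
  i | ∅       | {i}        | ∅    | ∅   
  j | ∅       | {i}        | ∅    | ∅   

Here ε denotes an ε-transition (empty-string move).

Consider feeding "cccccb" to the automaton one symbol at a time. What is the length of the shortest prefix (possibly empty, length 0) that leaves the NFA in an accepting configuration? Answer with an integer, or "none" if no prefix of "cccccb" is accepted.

1

Start: ε-closure({f}) = {f, h}.
Read 'c': {f, h} → {g, h}.
None of the earlier sets intersect F, but {g, h} does.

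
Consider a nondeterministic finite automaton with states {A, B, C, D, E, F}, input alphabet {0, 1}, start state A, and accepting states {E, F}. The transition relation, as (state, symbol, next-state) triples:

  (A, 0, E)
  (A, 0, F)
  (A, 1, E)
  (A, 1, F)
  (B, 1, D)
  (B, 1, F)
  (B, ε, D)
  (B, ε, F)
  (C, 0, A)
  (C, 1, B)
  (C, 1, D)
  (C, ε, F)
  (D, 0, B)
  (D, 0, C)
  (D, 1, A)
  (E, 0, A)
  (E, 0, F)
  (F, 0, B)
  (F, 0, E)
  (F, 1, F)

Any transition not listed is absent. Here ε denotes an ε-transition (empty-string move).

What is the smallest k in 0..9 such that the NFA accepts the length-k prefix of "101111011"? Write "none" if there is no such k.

Start in {A}.
Read '1': A→{E, F}; now {E, F}.
None of the earlier sets intersect F, but {E, F} does.

1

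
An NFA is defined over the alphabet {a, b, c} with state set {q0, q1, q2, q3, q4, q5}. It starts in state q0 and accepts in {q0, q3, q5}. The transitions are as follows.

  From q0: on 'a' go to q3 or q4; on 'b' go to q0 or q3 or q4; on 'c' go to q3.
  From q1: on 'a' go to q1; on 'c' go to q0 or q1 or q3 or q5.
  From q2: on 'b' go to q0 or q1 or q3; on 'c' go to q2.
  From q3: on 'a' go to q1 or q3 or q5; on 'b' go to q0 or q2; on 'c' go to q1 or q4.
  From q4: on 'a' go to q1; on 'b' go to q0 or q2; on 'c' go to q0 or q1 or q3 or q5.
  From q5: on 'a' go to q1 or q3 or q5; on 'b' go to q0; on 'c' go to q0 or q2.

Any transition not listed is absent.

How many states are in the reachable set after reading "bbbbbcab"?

2

Start in {q0}.
Read 'b': q0→{q0, q3, q4}; now {q0, q3, q4}.
Read 'b': q0→{q0, q3, q4}, q3→{q0, q2}, q4→{q0, q2}; now {q0, q2, q3, q4}.
Read 'b': q0→{q0, q3, q4}, q2→{q0, q1, q3}, q3→{q0, q2}, q4→{q0, q2}; now {q0, q1, q2, q3, q4}.
Read 'b': q0→{q0, q3, q4}, q1→∅, q2→{q0, q1, q3}, q3→{q0, q2}, q4→{q0, q2}; now {q0, q1, q2, q3, q4}.
Read 'b': q0→{q0, q3, q4}, q1→∅, q2→{q0, q1, q3}, q3→{q0, q2}, q4→{q0, q2}; now {q0, q1, q2, q3, q4}.
Read 'c': q0→{q3}, q1→{q0, q1, q3, q5}, q2→{q2}, q3→{q1, q4}, q4→{q0, q1, q3, q5}; now {q0, q1, q2, q3, q4, q5}.
Read 'a': q0→{q3, q4}, q1→{q1}, q2→∅, q3→{q1, q3, q5}, q4→{q1}, q5→{q1, q3, q5}; now {q1, q3, q4, q5}.
Read 'b': q1→∅, q3→{q0, q2}, q4→{q0, q2}, q5→{q0}; now {q0, q2}.
That set has 2 states.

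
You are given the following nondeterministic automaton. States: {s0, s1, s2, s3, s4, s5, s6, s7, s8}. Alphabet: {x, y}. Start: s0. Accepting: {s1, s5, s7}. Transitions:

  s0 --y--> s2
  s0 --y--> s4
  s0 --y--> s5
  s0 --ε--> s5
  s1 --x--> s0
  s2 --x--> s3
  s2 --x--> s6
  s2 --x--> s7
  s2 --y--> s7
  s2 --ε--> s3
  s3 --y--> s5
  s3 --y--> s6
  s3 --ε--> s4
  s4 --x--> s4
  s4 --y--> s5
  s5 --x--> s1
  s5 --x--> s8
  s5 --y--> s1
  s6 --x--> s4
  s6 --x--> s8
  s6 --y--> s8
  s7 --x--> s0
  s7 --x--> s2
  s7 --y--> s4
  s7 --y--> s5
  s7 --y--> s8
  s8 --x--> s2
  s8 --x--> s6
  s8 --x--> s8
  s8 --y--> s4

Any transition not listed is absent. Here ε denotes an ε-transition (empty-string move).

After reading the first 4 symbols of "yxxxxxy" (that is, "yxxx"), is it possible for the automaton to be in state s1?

Start: ε-closure({s0}) = {s0, s5}.
Read 'y': {s0, s5} → {s1, s2, s3, s4, s5}.
Read 'x': {s1, s2, s3, s4, s5} → {s0, s1, s3, s4, s5, s6, s7, s8}.
Read 'x': {s0, s1, s3, s4, s5, s6, s7, s8} → {s0, s1, s2, s3, s4, s5, s6, s8}.
Read 'x': {s0, s1, s2, s3, s4, s5, s6, s8} → {s0, s1, s2, s3, s4, s5, s6, s7, s8}.
State s1 is in {s0, s1, s2, s3, s4, s5, s6, s7, s8}.

Yes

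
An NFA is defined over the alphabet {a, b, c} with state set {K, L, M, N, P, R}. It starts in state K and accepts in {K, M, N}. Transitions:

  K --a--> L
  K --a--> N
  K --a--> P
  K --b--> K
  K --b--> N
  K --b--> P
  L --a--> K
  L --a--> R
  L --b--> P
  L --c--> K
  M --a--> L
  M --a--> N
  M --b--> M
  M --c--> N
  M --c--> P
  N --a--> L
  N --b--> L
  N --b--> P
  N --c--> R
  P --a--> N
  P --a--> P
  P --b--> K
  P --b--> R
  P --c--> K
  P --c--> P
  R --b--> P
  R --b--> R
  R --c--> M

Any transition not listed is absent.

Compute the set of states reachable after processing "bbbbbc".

{K, M, P, R}

Start in {K}.
Read 'b': K→{K, N, P}; now {K, N, P}.
Read 'b': K→{K, N, P}, N→{L, P}, P→{K, R}; now {K, L, N, P, R}.
Read 'b': K→{K, N, P}, L→{P}, N→{L, P}, P→{K, R}, R→{P, R}; now {K, L, N, P, R}.
Read 'b': K→{K, N, P}, L→{P}, N→{L, P}, P→{K, R}, R→{P, R}; now {K, L, N, P, R}.
Read 'b': K→{K, N, P}, L→{P}, N→{L, P}, P→{K, R}, R→{P, R}; now {K, L, N, P, R}.
Read 'c': K→∅, L→{K}, N→{R}, P→{K, P}, R→{M}; now {K, M, P, R}.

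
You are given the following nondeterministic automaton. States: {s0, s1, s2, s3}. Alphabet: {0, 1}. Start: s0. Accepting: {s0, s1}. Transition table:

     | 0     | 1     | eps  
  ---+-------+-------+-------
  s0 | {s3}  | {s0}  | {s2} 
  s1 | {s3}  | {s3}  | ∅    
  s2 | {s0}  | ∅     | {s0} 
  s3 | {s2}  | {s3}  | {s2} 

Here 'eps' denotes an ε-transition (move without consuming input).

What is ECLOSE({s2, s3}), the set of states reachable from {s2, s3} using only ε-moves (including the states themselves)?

{s0, s2, s3}

Begin with {s2, s3}.
ε-move s2 → s0; add s0.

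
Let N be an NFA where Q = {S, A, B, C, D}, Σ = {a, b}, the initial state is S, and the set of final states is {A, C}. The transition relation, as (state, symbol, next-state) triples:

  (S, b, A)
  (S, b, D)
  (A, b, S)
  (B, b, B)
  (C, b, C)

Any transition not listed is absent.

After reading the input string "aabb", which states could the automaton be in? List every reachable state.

∅

Start in {S}.
Read 'a': S→∅; now ∅.
The set is empty and remains empty for the remaining 3 symbols.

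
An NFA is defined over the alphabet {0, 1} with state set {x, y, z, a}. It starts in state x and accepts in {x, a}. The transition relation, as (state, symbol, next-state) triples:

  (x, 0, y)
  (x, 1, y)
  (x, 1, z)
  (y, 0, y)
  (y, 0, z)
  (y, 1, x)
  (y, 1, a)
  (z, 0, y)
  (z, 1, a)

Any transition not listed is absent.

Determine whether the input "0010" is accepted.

Start in {x}.
Read '0': {x} → {y}.
Read '0': {y} → {y, z}.
Read '1': {y, z} → {x, a}.
Read '0': {x, a} → {y}.
The final set {y} contains no accepting state.

No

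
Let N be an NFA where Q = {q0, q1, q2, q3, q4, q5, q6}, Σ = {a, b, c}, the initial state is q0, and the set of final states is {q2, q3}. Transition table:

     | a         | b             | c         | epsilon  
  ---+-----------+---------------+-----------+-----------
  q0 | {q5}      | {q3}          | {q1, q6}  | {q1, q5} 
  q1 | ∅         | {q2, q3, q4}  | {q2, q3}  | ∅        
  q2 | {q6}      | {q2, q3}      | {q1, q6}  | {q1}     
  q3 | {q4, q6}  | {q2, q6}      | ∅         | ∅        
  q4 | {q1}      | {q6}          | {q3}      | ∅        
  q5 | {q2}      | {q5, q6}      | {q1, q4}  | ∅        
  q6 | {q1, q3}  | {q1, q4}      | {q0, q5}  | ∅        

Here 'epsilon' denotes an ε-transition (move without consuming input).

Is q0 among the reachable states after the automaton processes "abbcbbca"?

No

Start: ε-closure({q0}) = {q0, q1, q5}.
Read 'a': {q0, q1, q5} → {q1, q2, q5}.
Read 'b': {q1, q2, q5} → {q1, q2, q3, q4, q5, q6}.
Read 'b': {q1, q2, q3, q4, q5, q6} → {q1, q2, q3, q4, q5, q6}.
Read 'c': {q1, q2, q3, q4, q5, q6} → {q0, q1, q2, q3, q4, q5, q6}.
Read 'b': {q0, q1, q2, q3, q4, q5, q6} → {q1, q2, q3, q4, q5, q6}.
Read 'b': {q1, q2, q3, q4, q5, q6} → {q1, q2, q3, q4, q5, q6}.
Read 'c': {q1, q2, q3, q4, q5, q6} → {q0, q1, q2, q3, q4, q5, q6}.
Read 'a': {q0, q1, q2, q3, q4, q5, q6} → {q1, q2, q3, q4, q5, q6}.
State q0 is not in {q1, q2, q3, q4, q5, q6}.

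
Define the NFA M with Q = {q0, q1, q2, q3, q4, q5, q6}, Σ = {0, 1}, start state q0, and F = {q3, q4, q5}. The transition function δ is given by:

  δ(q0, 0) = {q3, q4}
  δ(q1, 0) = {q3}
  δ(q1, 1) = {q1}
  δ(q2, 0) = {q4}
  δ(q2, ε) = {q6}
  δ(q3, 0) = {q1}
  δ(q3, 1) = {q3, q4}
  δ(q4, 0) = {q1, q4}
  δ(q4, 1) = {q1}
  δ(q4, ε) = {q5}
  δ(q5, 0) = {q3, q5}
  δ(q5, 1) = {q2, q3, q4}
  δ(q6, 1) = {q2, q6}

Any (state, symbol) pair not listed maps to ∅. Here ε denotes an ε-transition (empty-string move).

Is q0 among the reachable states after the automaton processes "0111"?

No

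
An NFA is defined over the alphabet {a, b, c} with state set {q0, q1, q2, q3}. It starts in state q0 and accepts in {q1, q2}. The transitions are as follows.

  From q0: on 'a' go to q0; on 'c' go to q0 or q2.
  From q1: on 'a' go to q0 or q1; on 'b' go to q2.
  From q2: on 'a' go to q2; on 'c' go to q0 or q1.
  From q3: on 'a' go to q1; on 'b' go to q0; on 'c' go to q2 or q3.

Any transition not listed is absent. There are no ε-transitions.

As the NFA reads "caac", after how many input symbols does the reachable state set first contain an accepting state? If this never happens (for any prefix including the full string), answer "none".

Start in {q0}.
Read 'c': q0→{q0, q2}; now {q0, q2}.
None of the earlier sets intersect F, but {q0, q2} does.

1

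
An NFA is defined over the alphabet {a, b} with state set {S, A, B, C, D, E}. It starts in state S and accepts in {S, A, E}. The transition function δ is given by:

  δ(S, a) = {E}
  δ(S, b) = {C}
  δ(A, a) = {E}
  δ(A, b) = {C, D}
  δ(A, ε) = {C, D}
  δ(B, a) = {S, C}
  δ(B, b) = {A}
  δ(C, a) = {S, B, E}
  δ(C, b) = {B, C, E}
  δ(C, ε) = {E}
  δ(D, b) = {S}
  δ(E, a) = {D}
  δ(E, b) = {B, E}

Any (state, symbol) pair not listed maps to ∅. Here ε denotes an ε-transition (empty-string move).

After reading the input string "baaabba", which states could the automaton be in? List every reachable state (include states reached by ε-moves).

{S, B, C, D, E}

Start in {S}.
Read 'b': S→{C}; union {C}; ε-closure = {C, E}.
Read 'a': C→{S, B, E}, E→{D}; now {S, B, D, E}.
Read 'a': S→{E}, B→{S, C}, D→∅, E→{D}; now {S, C, D, E}.
Read 'a': S→{E}, C→{S, B, E}, D→∅, E→{D}; now {S, B, D, E}.
Read 'b': S→{C}, B→{A}, D→{S}, E→{B, E}; union {S, A, B, C, E}; ε-closure = {S, A, B, C, D, E}.
Read 'b': S→{C}, A→{C, D}, B→{A}, C→{B, C, E}, D→{S}, E→{B, E}; now {S, A, B, C, D, E}.
Read 'a': S→{E}, A→{E}, B→{S, C}, C→{S, B, E}, D→∅, E→{D}; now {S, B, C, D, E}.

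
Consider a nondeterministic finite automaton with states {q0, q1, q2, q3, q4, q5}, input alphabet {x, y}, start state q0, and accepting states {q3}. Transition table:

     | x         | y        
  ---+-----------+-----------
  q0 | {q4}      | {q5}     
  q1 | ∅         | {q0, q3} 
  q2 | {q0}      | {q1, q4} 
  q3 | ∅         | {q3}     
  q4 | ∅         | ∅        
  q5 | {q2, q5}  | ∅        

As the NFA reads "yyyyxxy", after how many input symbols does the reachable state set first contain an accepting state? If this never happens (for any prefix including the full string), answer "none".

Start in {q0}.
Read 'y': {q0} → {q5}.
Read 'y': {q5} → ∅.
The set is empty and remains empty for the remaining 5 symbols.
No reachable set along the way intersects F.

none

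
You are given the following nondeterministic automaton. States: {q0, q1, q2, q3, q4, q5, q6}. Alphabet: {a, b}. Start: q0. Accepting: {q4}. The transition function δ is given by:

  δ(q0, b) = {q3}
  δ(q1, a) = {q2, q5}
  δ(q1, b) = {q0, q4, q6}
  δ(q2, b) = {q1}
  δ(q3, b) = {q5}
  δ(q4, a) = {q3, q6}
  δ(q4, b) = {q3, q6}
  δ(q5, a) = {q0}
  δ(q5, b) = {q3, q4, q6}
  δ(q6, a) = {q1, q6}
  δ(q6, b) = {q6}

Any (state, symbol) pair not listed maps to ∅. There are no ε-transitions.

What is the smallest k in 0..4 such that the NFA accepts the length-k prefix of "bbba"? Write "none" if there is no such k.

3

Start in {q0}.
Read 'b': q0→{q3}; now {q3}.
Read 'b': q3→{q5}; now {q5}.
Read 'b': q5→{q3, q4, q6}; now {q3, q4, q6}.
None of the earlier sets intersect F, but {q3, q4, q6} does.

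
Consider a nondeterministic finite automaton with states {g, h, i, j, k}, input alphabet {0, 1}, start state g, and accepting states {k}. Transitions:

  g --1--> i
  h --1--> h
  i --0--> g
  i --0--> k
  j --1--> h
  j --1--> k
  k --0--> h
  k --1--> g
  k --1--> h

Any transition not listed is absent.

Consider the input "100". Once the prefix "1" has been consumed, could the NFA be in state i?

Start in {g}.
Read '1': {g} → {i}.
State i is in {i}.

Yes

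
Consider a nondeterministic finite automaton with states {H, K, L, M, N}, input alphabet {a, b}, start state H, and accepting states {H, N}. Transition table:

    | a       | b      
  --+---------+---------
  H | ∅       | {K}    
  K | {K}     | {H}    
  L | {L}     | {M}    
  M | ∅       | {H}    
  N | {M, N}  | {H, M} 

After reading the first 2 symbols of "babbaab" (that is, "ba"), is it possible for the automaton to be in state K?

Yes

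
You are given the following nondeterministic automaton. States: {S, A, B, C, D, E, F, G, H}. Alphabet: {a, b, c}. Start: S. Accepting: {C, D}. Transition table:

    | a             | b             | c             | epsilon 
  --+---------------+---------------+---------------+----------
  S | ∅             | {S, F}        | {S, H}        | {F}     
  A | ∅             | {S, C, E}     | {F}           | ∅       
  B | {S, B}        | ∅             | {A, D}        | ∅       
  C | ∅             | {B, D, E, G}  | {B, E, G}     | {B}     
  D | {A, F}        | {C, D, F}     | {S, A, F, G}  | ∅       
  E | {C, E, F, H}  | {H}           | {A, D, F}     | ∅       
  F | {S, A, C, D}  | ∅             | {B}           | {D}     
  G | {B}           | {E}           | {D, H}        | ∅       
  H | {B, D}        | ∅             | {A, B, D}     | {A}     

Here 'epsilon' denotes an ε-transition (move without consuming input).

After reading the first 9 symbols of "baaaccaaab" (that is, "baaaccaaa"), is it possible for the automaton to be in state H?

No

Start: ε-closure({S}) = {S, D, F}.
Read 'b': S→{S, F}, D→{C, D, F}, F→∅; union {S, C, D, F}; ε-closure = {S, B, C, D, F}.
Read 'a': S→∅, B→{S, B}, C→∅, D→{A, F}, F→{S, A, C, D}; now {S, A, B, C, D, F}.
Read 'a': S→∅, A→∅, B→{S, B}, C→∅, D→{A, F}, F→{S, A, C, D}; now {S, A, B, C, D, F}.
Read 'a': S→∅, A→∅, B→{S, B}, C→∅, D→{A, F}, F→{S, A, C, D}; now {S, A, B, C, D, F}.
Read 'c': S→{S, H}, A→{F}, B→{A, D}, C→{B, E, G}, D→{S, A, F, G}, F→{B}; now {S, A, B, D, E, F, G, H}.
Read 'c': S→{S, H}, A→{F}, B→{A, D}, D→{S, A, F, G}, E→{A, D, F}, F→{B}, G→{D, H}, H→{A, B, D}; now {S, A, B, D, F, G, H}.
Read 'a': S→∅, A→∅, B→{S, B}, D→{A, F}, F→{S, A, C, D}, G→{B}, H→{B, D}; now {S, A, B, C, D, F}.
Read 'a': S→∅, A→∅, B→{S, B}, C→∅, D→{A, F}, F→{S, A, C, D}; now {S, A, B, C, D, F}.
Read 'a': S→∅, A→∅, B→{S, B}, C→∅, D→{A, F}, F→{S, A, C, D}; now {S, A, B, C, D, F}.
State H is not in {S, A, B, C, D, F}.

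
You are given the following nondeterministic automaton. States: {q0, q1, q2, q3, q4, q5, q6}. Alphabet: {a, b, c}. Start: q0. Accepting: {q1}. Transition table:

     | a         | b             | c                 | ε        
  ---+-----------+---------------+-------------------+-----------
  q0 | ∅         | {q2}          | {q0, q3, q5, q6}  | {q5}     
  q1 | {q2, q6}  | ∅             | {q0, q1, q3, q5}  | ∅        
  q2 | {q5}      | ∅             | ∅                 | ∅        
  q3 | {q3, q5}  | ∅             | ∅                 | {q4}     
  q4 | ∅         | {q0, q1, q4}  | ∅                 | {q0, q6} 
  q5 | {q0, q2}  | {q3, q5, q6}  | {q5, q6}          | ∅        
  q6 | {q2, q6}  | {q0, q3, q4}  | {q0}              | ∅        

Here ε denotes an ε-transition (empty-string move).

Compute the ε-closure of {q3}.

Begin with {q3}.
ε-move q3 → q4; add q4.
ε-move q4 → q0; add q0.
ε-move q4 → q6; add q6.
ε-move q0 → q5; add q5.

{q0, q3, q4, q5, q6}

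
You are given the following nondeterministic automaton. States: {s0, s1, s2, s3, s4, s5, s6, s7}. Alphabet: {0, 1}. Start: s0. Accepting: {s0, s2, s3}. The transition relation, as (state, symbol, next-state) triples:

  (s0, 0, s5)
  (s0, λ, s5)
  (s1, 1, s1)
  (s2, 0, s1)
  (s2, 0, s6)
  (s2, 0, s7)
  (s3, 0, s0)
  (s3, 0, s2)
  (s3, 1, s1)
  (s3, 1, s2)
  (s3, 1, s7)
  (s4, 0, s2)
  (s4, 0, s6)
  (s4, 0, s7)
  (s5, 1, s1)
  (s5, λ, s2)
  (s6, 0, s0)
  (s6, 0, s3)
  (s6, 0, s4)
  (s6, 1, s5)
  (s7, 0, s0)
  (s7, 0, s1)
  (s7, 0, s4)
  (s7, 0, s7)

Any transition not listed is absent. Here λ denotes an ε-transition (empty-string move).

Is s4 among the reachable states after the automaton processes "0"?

No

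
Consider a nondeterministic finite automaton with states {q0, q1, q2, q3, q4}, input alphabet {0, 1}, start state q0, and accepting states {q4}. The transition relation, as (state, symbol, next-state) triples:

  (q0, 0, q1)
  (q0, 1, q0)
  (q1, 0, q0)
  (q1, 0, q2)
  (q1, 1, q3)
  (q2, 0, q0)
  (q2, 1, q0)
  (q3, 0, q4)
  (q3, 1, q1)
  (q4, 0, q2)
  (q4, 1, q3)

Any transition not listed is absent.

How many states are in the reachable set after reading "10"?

Start in {q0}.
Read '1': q0→{q0}; now {q0}.
Read '0': q0→{q1}; now {q1}.
That set has 1 state.

1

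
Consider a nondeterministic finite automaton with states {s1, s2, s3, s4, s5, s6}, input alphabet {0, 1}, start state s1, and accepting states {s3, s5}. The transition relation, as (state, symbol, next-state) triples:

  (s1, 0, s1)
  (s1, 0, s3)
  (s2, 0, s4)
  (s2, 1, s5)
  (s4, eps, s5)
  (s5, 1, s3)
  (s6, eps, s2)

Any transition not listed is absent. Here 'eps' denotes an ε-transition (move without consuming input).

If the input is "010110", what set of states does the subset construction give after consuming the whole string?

∅

Start in {s1}.
Read '0': s1→{s1, s3}; now {s1, s3}.
Read '1': s1→∅, s3→∅; now ∅.
The set is empty and remains empty for the remaining 4 symbols.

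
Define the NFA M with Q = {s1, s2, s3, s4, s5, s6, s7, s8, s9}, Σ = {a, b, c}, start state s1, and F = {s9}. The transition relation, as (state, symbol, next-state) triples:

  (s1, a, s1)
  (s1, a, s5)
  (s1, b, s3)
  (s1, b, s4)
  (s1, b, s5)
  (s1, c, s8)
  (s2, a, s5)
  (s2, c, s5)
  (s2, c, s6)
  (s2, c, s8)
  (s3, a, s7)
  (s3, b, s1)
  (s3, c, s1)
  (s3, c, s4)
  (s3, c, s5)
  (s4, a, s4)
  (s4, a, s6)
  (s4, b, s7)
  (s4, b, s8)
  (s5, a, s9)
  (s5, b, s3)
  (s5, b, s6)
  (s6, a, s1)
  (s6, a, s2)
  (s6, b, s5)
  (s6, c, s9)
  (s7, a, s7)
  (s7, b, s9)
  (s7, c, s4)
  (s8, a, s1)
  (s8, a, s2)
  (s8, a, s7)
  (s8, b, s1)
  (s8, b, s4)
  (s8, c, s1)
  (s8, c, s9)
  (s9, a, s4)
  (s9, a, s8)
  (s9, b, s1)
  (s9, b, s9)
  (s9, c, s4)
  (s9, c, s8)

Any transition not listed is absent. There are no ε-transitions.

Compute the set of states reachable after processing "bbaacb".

Start in {s1}.
Read 'b': {s1} → {s3, s4, s5}.
Read 'b': {s3, s4, s5} → {s1, s3, s6, s7, s8}.
Read 'a': {s1, s3, s6, s7, s8} → {s1, s2, s5, s7}.
Read 'a': {s1, s2, s5, s7} → {s1, s5, s7, s9}.
Read 'c': {s1, s5, s7, s9} → {s4, s8}.
Read 'b': {s4, s8} → {s1, s4, s7, s8}.

{s1, s4, s7, s8}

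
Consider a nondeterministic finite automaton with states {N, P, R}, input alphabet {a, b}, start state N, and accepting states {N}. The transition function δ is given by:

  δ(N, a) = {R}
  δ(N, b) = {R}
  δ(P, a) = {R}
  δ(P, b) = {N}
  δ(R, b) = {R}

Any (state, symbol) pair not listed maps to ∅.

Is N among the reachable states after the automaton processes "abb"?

No

Start in {N}.
Read 'a': N→{R}; now {R}.
Read 'b': R→{R}; now {R}.
Read 'b': R→{R}; now {R}.
State N is not in {R}.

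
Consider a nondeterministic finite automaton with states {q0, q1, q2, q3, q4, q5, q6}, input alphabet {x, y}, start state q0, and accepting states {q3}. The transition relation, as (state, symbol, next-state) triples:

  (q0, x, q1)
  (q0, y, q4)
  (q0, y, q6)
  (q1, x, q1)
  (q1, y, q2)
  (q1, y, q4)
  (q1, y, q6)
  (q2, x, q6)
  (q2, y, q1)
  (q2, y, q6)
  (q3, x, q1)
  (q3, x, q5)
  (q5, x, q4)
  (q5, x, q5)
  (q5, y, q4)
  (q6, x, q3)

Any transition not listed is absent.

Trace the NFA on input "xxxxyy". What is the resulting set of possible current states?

{q1, q6}

Start in {q0}.
Read 'x': q0→{q1}; now {q1}.
Read 'x': q1→{q1}; now {q1}.
Read 'x': q1→{q1}; now {q1}.
Read 'x': q1→{q1}; now {q1}.
Read 'y': q1→{q2, q4, q6}; now {q2, q4, q6}.
Read 'y': q2→{q1, q6}, q4→∅, q6→∅; now {q1, q6}.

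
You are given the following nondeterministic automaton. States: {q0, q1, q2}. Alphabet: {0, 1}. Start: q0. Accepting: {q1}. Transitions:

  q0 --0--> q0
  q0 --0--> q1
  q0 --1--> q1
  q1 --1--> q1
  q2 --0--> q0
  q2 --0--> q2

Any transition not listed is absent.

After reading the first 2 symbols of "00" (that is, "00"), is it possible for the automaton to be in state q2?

No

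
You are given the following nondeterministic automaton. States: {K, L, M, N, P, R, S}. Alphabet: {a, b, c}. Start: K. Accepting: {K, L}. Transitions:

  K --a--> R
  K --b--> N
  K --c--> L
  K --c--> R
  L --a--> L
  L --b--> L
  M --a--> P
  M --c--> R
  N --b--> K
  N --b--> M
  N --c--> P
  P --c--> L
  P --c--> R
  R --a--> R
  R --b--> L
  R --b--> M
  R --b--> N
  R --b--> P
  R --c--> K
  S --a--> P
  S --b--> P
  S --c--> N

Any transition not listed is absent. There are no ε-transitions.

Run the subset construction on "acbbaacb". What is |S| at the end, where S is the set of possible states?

1

Start in {K}.
Read 'a': {K} → {R}.
Read 'c': {R} → {K}.
Read 'b': {K} → {N}.
Read 'b': {N} → {K, M}.
Read 'a': {K, M} → {P, R}.
Read 'a': {P, R} → {R}.
Read 'c': {R} → {K}.
Read 'b': {K} → {N}.
That set has 1 state.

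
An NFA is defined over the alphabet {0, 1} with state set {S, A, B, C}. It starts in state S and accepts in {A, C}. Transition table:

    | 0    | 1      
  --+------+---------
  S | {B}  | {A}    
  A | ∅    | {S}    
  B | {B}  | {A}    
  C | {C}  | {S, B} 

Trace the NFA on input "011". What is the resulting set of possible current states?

Start in {S}.
Read '0': {S} → {B}.
Read '1': {B} → {A}.
Read '1': {A} → {S}.

{S}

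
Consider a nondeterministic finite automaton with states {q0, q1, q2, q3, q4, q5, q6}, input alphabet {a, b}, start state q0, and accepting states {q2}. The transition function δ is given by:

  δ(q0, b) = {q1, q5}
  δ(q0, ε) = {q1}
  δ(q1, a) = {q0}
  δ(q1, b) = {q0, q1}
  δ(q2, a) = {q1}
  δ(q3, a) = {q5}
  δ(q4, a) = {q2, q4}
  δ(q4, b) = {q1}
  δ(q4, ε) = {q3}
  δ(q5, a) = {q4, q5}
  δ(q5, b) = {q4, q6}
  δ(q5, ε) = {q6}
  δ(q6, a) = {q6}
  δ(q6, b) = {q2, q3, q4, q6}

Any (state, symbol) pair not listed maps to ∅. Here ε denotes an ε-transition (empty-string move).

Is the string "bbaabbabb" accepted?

Yes

Start: ε-closure({q0}) = {q0, q1}.
Read 'b': {q0, q1} → {q0, q1, q5, q6}.
Read 'b': {q0, q1, q5, q6} → {q0, q1, q2, q3, q4, q5, q6}.
Read 'a': {q0, q1, q2, q3, q4, q5, q6} → {q0, q1, q2, q3, q4, q5, q6}.
Read 'a': {q0, q1, q2, q3, q4, q5, q6} → {q0, q1, q2, q3, q4, q5, q6}.
Read 'b': {q0, q1, q2, q3, q4, q5, q6} → {q0, q1, q2, q3, q4, q5, q6}.
Read 'b': {q0, q1, q2, q3, q4, q5, q6} → {q0, q1, q2, q3, q4, q5, q6}.
Read 'a': {q0, q1, q2, q3, q4, q5, q6} → {q0, q1, q2, q3, q4, q5, q6}.
Read 'b': {q0, q1, q2, q3, q4, q5, q6} → {q0, q1, q2, q3, q4, q5, q6}.
Read 'b': {q0, q1, q2, q3, q4, q5, q6} → {q0, q1, q2, q3, q4, q5, q6}.
The final set {q0, q1, q2, q3, q4, q5, q6} contains the accepting state q2.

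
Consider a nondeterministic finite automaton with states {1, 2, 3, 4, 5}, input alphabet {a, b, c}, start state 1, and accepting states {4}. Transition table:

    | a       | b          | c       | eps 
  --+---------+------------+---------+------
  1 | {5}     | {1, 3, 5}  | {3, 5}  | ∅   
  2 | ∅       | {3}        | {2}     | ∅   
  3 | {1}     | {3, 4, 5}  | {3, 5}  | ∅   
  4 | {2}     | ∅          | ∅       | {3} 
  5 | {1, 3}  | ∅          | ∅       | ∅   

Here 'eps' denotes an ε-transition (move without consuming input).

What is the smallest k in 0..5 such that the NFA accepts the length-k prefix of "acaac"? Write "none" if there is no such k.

none

Start in {1}.
Read 'a': 1→{5}; now {5}.
Read 'c': 5→∅; now ∅.
The set is empty and remains empty for the remaining 3 symbols.
No reachable set along the way intersects F.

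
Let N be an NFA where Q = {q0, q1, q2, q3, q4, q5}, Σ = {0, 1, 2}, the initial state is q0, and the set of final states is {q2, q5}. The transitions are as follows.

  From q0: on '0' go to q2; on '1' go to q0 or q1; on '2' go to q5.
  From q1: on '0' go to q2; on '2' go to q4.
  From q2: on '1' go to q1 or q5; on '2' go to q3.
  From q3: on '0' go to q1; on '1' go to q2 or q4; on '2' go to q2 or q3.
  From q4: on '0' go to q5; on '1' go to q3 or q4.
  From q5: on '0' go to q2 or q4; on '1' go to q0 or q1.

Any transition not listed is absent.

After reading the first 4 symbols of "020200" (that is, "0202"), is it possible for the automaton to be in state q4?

Yes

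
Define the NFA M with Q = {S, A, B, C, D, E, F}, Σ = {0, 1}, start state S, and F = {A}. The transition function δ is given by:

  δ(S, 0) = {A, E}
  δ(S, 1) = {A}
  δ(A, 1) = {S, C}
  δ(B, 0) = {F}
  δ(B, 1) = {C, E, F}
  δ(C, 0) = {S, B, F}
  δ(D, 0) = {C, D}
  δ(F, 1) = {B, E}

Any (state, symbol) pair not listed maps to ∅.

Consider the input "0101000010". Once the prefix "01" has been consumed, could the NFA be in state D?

No

Start in {S}.
Read '0': {S} → {A, E}.
Read '1': {A, E} → {S, C}.
State D is not in {S, C}.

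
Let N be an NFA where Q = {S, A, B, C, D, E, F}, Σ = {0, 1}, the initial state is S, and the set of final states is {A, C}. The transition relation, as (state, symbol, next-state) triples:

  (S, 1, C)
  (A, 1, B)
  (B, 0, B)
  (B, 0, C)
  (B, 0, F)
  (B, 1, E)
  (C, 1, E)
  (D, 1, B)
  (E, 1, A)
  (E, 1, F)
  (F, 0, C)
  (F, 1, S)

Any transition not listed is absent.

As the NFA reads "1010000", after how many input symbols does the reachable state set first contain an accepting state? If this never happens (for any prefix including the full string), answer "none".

Start in {S}.
Read '1': S→{C}; now {C}.
None of the earlier sets intersect F, but {C} does.

1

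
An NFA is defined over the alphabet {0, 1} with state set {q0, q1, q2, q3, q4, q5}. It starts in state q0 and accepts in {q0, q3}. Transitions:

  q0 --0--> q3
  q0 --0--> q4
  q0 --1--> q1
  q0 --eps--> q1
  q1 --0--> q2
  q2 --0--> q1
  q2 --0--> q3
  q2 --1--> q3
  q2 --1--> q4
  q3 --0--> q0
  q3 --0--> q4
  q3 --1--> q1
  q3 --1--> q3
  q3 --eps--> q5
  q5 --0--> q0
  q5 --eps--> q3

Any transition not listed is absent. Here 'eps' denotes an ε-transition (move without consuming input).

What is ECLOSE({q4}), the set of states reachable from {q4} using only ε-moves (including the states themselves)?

Begin with {q4}.
No ε-moves leave this set, so the closure equals the set itself.

{q4}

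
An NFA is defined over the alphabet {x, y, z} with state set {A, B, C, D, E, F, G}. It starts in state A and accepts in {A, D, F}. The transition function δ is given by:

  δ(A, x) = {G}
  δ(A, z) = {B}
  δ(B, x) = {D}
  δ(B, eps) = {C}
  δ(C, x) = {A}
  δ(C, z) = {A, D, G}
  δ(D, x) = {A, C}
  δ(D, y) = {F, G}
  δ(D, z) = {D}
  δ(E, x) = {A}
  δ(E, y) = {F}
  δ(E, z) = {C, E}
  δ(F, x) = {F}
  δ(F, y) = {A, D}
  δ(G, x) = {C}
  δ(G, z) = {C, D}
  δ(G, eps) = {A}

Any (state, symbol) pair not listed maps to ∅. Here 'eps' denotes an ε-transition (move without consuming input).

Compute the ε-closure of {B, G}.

{A, B, C, G}

Begin with {B, G}.
ε-move G → A; add A.
ε-move B → C; add C.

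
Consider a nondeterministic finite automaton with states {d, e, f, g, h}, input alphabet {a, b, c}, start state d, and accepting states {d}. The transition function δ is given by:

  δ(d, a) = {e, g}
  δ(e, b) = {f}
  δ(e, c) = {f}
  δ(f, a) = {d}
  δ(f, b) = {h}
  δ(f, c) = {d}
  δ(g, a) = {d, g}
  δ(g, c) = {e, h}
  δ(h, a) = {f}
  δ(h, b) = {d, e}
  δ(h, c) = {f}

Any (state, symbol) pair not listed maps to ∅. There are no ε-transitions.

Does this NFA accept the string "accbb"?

Start in {d}.
Read 'a': {d} → {e, g}.
Read 'c': {e, g} → {e, f, h}.
Read 'c': {e, f, h} → {d, f}.
Read 'b': {d, f} → {h}.
Read 'b': {h} → {d, e}.
The final set {d, e} contains the accepting state d.

Yes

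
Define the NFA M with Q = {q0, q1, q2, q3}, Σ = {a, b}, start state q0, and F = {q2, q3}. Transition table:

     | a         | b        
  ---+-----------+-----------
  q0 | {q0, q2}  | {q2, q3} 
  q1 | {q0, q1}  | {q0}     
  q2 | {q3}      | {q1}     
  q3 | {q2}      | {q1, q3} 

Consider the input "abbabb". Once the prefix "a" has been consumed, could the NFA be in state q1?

No

Start in {q0}.
Read 'a': q0→{q0, q2}; now {q0, q2}.
State q1 is not in {q0, q2}.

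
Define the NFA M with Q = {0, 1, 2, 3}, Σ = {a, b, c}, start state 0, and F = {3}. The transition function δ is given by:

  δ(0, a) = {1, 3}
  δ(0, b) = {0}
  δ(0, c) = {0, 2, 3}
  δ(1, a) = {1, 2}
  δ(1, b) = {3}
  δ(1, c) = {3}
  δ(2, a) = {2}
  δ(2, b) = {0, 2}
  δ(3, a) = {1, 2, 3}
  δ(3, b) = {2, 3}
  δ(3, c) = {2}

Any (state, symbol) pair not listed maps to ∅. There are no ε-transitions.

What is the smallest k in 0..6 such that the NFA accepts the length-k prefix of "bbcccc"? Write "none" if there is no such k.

Start in {0}.
Read 'b': 0→{0}; now {0}.
Read 'b': 0→{0}; now {0}.
Read 'c': 0→{0, 2, 3}; now {0, 2, 3}.
None of the earlier sets intersect F, but {0, 2, 3} does.

3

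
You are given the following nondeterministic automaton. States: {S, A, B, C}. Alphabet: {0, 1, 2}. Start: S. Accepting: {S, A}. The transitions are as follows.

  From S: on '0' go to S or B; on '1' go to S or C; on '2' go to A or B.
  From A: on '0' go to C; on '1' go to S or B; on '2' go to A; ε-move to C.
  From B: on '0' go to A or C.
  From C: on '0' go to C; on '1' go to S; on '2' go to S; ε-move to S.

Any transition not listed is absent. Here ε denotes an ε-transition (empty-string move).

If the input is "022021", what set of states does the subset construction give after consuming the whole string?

{S, B, C}

Start in {S}.
Read '0': S→{S, B}; now {S, B}.
Read '2': S→{A, B}, B→∅; union {A, B}; ε-closure = {S, A, B, C}.
Read '2': S→{A, B}, A→{A}, B→∅, C→{S}; union {S, A, B}; ε-closure = {S, A, B, C}.
Read '0': S→{S, B}, A→{C}, B→{A, C}, C→{C}; now {S, A, B, C}.
Read '2': S→{A, B}, A→{A}, B→∅, C→{S}; union {S, A, B}; ε-closure = {S, A, B, C}.
Read '1': S→{S, C}, A→{S, B}, B→∅, C→{S}; now {S, B, C}.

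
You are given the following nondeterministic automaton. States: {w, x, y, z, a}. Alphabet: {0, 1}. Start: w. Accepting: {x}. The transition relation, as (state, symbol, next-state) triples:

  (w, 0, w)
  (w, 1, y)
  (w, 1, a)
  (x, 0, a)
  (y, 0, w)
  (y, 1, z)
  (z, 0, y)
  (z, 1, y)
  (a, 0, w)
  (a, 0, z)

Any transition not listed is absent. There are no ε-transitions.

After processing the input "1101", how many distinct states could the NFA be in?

1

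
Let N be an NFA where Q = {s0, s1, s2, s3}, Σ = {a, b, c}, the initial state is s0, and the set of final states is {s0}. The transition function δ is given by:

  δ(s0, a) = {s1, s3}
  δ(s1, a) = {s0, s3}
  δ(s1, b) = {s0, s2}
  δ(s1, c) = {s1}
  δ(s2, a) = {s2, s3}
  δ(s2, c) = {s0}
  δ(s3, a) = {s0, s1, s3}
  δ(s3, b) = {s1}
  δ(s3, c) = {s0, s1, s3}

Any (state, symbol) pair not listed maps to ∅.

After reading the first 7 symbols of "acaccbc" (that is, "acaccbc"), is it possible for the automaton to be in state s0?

Yes

Start in {s0}.
Read 'a': {s0} → {s1, s3}.
Read 'c': {s1, s3} → {s0, s1, s3}.
Read 'a': {s0, s1, s3} → {s0, s1, s3}.
Read 'c': {s0, s1, s3} → {s0, s1, s3}.
Read 'c': {s0, s1, s3} → {s0, s1, s3}.
Read 'b': {s0, s1, s3} → {s0, s1, s2}.
Read 'c': {s0, s1, s2} → {s0, s1}.
State s0 is in {s0, s1}.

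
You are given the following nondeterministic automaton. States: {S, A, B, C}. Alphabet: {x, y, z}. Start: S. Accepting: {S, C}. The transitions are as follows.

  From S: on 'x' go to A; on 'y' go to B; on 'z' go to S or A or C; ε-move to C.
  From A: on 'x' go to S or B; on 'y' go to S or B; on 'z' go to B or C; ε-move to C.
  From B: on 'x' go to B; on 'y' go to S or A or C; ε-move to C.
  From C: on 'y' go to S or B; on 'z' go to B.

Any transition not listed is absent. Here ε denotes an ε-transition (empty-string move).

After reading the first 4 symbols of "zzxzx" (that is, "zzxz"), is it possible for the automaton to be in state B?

Yes

Start: ε-closure({S}) = {S, C}.
Read 'z': S→{S, A, C}, C→{B}; now {S, A, B, C}.
Read 'z': S→{S, A, C}, A→{B, C}, B→∅, C→{B}; now {S, A, B, C}.
Read 'x': S→{A}, A→{S, B}, B→{B}, C→∅; union {S, A, B}; ε-closure = {S, A, B, C}.
Read 'z': S→{S, A, C}, A→{B, C}, B→∅, C→{B}; now {S, A, B, C}.
State B is in {S, A, B, C}.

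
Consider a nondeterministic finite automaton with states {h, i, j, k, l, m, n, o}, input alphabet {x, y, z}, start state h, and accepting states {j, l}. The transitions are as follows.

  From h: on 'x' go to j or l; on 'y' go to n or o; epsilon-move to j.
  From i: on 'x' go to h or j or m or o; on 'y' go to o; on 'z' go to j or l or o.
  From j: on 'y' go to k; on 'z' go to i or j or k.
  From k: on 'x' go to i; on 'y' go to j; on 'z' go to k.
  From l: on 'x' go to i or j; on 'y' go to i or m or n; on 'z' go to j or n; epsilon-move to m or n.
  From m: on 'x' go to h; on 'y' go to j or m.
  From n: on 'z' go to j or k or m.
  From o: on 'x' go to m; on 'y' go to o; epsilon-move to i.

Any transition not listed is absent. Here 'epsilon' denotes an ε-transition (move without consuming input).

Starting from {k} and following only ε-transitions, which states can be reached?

{k}

Begin with {k}.
No ε-moves leave this set, so the closure equals the set itself.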